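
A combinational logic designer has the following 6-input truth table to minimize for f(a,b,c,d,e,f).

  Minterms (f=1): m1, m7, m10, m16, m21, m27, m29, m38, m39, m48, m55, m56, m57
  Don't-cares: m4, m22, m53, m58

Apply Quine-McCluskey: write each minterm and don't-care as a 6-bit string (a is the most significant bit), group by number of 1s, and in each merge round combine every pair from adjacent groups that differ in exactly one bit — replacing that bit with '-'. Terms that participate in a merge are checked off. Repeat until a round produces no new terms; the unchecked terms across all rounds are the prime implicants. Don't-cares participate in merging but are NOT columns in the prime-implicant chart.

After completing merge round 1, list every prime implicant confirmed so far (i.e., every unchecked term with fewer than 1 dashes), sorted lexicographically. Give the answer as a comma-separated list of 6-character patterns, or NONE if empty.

size-2^0 implicants → 000001  000100  000111(✓)  001010  010000(✓)  010101(✓)  010110  011011  011101(✓)  100110(✓)  100111(✓)  110000(✓)  110101(✓)  110111(✓)  111000(✓)  111001(✓)  111010(✓)
size-2^1 implicants → -00111  -10000  -10101  01-101  1-0111  10011-  11-000  1101-1  1110-0  11100-
Unchecked terms (primes): -00111, -10000, -10101, 000001, 000100, 001010, 01-101, 010110, 011011, 1-0111, 10011-, 11-000, 1101-1, 1110-0, 11100-

000001, 000100, 001010, 010110, 011011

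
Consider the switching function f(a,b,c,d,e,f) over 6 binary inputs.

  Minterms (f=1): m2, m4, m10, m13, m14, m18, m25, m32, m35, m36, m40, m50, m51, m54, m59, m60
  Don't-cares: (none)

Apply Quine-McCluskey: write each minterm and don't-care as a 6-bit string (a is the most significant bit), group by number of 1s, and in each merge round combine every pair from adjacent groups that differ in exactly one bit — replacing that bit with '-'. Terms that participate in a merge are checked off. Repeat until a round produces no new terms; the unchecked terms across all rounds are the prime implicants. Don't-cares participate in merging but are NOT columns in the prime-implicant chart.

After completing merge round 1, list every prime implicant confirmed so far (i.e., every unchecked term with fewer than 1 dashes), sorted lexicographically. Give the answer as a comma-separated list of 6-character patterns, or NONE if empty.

001101, 011001, 111100

[col 0] 000010*, 000100*, 001010*, 001101, 001110*, 010010*, 011001, 100000*, 100011*, 100100*, 101000*, 110010*, 110011*, 110110*, 111011*, 111100
[col 1] -00100, -10010, 0-0010, 00-010, 001-10, 1-0011, 10-000, 100-00, 11-011, 110-10, 11001-
Prime implicants: -00100, -10010, 0-0010, 00-010, 001-10, 001101, 011001, 1-0011, 10-000, 100-00, 11-011, 110-10, 11001-, 111100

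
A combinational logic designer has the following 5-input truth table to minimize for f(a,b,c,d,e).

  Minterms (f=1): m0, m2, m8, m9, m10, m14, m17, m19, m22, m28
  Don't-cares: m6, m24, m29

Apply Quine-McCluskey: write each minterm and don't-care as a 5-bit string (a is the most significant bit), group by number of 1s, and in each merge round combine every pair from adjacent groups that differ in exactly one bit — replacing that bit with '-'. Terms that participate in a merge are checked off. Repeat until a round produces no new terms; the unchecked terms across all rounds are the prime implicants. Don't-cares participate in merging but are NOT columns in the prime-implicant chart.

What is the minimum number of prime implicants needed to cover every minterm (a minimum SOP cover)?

6

size-2^0 implicants → 00000(✓)  00010(✓)  00110(✓)  01000(✓)  01001(✓)  01010(✓)  01110(✓)  10001(✓)  10011(✓)  10110(✓)  11000(✓)  11100(✓)  11101(✓)
size-2^1 implicants → -0110  -1000  0-000(✓)  0-010(✓)  0-110(✓)  00-10(✓)  000-0(✓)  01-10(✓)  010-0(✓)  0100-  100-1  11-00  1110-
size-2^2 implicants → 0--10  0-0-0
Unchecked terms (primes): -0110, -1000, 0--10, 0-0-0, 0100-, 100-1, 11-00, 1110-
Minterm coverage:
  m0 ⊆ 0-0-0 [E]
  m2 ⊆ 0--10,0-0-0
  m8 ⊆ -1000,0-0-0,0100-
  m9 ⊆ 0100- [E]
  m10 ⊆ 0--10,0-0-0
  m14 ⊆ 0--10 [E]
  m17 ⊆ 100-1 [E]
  m19 ⊆ 100-1 [E]
  m22 ⊆ -0110 [E]
  m28 ⊆ 11-00,1110-
E = {-0110, 0--10, 0-0-0, 0100-, 100-1}
Petrick residual → 11-00
Cover = b'cde' + a'de' + a'c'e' + a'bc'd' + ab'c'e + abd'e'  |cover|=6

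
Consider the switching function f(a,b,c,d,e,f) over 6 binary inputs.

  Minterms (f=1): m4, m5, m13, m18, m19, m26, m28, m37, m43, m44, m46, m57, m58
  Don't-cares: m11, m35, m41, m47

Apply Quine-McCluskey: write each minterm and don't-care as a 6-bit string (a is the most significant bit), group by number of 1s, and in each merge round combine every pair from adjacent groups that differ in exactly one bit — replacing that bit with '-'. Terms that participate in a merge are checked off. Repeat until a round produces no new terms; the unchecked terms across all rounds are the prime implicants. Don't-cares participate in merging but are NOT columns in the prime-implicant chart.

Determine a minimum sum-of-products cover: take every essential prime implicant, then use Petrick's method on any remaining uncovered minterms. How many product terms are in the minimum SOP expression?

size-2^0 implicants → 000100(✓)  000101(✓)  001011(✓)  001101(✓)  010010(✓)  010011(✓)  011010(✓)  011100  100011(✓)  100101(✓)  101001(✓)  101011(✓)  101100(✓)  101110(✓)  101111(✓)  111001(✓)  111010(✓)
size-2^1 implicants → -00101  -01011  -11010  00-101  00010-  01-010  01001-  1-1001  10-011  101-11  1010-1  1011-0  10111-
Unchecked terms (primes): -00101, -01011, -11010, 00-101, 00010-, 01-010, 01001-, 011100, 1-1001, 10-011, 101-11, 1010-1, 1011-0, 10111-
Minterm coverage:
  m4 ⊆ 00010- [E]
  m5 ⊆ -00101,00-101,00010-
  m13 ⊆ 00-101 [E]
  m18 ⊆ 01-010,01001-
  m19 ⊆ 01001- [E]
  m26 ⊆ -11010,01-010
  m28 ⊆ 011100 [E]
  m37 ⊆ -00101 [E]
  m43 ⊆ -01011,10-011,101-11,1010-1
  m44 ⊆ 1011-0 [E]
  m46 ⊆ 1011-0,10111-
  m57 ⊆ 1-1001 [E]
  m58 ⊆ -11010 [E]
E = {-00101, -11010, 00-101, 00010-, 01001-, 011100, 1-1001, 1011-0}
Petrick residual → -01011
Cover = b'c'de'f + b'cd'ef + bcd'ef' + a'b'de'f + a'b'c'de' + a'bc'd'e + a'bcde'f' + acd'e'f + ab'cdf'  |cover|=9

9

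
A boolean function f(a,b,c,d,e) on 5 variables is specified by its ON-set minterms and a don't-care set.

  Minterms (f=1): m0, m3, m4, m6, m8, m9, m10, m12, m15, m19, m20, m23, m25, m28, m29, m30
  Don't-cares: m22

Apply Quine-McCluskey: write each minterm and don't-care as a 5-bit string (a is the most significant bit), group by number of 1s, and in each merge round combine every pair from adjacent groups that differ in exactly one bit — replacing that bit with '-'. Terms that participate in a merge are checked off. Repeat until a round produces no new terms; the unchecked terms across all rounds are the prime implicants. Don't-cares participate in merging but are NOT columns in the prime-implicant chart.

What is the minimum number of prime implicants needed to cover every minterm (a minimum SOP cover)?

Round 0: 00000✓ 00011✓ 00100✓ 00110✓ 01000✓ 01001✓ 01010✓ 01100✓ 01111 10011✓ 10100✓ 10110✓ 10111✓ 11001✓ 11100✓ 11101✓ 11110✓
Round 1: -0011 -0100✓ -0110✓ -1001 -1100✓ 0-000✓ 0-100✓ 00-00✓ 001-0✓ 01-00✓ 010-0 0100- 1-100✓ 1-110✓ 10-11 101-0✓ 1011- 11-01 111-0✓ 1110-
Round 2: --100 -01-0 0--00 1-1-0
PIs = {--100, -0011, -01-0, -1001, 0--00, 010-0, 0100-, 01111, 1-1-0, 10-11, 1011-, 11-01, 1110-}
Coverage chart:
  m0: 0--00 ←essential
  m3: -0011 ←essential
  m4: --100,-01-0,0--00
  m6: -01-0 ←essential
  m8: 0--00,010-0,0100-
  m9: -1001,0100-
  m10: 010-0 ←essential
  m12: --100,0--00
  m15: 01111 ←essential
  m19: -0011,10-11
  m20: --100,-01-0,1-1-0
  m23: 10-11,1011-
  m25: -1001,11-01
  m28: --100,1-1-0,1110-
  m29: 11-01,1110-
  m30: 1-1-0 ←essential
Essential: -0011, -01-0, 0--00, 010-0, 01111, 1-1-0
Petrick residual → -1001, 10-11, 11-01
Min cover (9 terms): b'c'de + b'ce' + bc'd'e + a'd'e' + a'bc'e' + a'bcde + ace' + ab'de + abd'e

9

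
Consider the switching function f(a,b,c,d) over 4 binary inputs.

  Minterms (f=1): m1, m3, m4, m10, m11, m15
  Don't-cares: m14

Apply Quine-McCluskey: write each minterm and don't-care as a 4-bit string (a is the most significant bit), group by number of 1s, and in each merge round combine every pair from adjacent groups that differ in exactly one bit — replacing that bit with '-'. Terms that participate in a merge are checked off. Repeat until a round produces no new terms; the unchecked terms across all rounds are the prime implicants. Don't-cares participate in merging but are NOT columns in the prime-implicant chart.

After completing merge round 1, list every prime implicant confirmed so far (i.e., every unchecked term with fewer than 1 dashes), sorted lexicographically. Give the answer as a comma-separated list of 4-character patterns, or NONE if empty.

0100

[col 0] 0001*, 0011*, 0100, 1010*, 1011*, 1110*, 1111*
[col 1] -011, 00-1, 1-10*, 1-11*, 101-*, 111-*
[col 2] 1-1-
Prime implicants: -011, 00-1, 0100, 1-1-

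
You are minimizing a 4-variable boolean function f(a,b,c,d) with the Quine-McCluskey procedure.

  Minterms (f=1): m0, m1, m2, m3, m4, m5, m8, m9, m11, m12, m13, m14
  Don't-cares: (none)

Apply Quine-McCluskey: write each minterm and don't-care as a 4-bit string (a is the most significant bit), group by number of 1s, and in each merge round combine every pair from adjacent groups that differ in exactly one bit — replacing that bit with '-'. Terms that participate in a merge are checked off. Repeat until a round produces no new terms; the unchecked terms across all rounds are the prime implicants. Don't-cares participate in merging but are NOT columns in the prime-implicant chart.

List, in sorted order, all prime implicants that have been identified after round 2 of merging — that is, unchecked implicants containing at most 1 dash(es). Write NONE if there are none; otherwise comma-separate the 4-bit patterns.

Round 0: 0000✓ 0001✓ 0010✓ 0011✓ 0100✓ 0101✓ 1000✓ 1001✓ 1011✓ 1100✓ 1101✓ 1110✓
Round 1: -000✓ -001✓ -011✓ -100✓ -101✓ 0-00✓ 0-01✓ 00-0✓ 00-1✓ 000-✓ 001-✓ 010-✓ 1-00✓ 1-01✓ 10-1✓ 100-✓ 11-0 110-✓
Round 2: --00✓ --01✓ -0-1 -00-✓ -10-✓ 0-0-✓ 00-- 1-0-✓
Round 3: --0-
PIs = {--0-, -0-1, 00--, 11-0}

11-0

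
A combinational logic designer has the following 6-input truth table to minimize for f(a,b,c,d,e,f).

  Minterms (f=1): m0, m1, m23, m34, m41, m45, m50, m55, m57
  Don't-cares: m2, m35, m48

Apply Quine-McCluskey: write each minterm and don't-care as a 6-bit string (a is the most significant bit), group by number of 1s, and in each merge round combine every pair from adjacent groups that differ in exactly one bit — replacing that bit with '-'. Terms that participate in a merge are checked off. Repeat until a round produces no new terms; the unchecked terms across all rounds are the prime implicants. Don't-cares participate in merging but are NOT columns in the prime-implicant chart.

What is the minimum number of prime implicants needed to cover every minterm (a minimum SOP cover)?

size-2^0 implicants → 000000(✓)  000001(✓)  000010(✓)  010111(✓)  100010(✓)  100011(✓)  101001(✓)  101101(✓)  110000(✓)  110010(✓)  110111(✓)  111001(✓)
size-2^1 implicants → -00010  -10111  0000-0  00000-  1-0010  1-1001  10001-  101-01  1100-0
Unchecked terms (primes): -00010, -10111, 0000-0, 00000-, 1-0010, 1-1001, 10001-, 101-01, 1100-0
Minterm coverage:
  m0 ⊆ 0000-0,00000-
  m1 ⊆ 00000- [E]
  m23 ⊆ -10111 [E]
  m34 ⊆ -00010,1-0010,10001-
  m41 ⊆ 1-1001,101-01
  m45 ⊆ 101-01 [E]
  m50 ⊆ 1-0010,1100-0
  m55 ⊆ -10111 [E]
  m57 ⊆ 1-1001 [E]
E = {-10111, 00000-, 1-1001, 101-01}
Petrick residual → 1-0010
Cover = bc'def + a'b'c'd'e' + ac'd'ef' + acd'e'f + ab'ce'f  |cover|=5

5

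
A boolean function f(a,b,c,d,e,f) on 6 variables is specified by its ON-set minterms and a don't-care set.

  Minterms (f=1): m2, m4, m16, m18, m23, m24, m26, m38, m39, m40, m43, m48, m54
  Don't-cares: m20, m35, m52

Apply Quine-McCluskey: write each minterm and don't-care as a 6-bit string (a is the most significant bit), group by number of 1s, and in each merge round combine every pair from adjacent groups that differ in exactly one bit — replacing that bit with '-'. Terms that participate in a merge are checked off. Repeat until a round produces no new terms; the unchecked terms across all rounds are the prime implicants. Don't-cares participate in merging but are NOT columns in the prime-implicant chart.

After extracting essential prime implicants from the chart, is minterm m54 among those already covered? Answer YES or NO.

NO

Round 0: 000010✓ 000100✓ 010000✓ 010010✓ 010100✓ 010111 011000✓ 011010✓ 100011✓ 100110✓ 100111✓ 101000 101011✓ 110000✓ 110100✓ 110110✓
Round 1: -10000✓ -10100✓ 0-0010 0-0100 01-000✓ 01-010✓ 010-00✓ 0100-0✓ 0110-0✓ 1-0110 10-011 100-11 10011- 110-00✓ 1101-0
Round 2: -10-00 01-0-0
PIs = {-10-00, 0-0010, 0-0100, 01-0-0, 010111, 1-0110, 10-011, 100-11, 10011-, 101000, 1101-0}
Coverage chart:
  m2: 0-0010 ←essential
  m4: 0-0100 ←essential
  m16: -10-00,01-0-0
  m18: 0-0010,01-0-0
  m23: 010111 ←essential
  m24: 01-0-0 ←essential
  m26: 01-0-0 ←essential
  m38: 1-0110,10011-
  m39: 100-11,10011-
  m40: 101000 ←essential
  m43: 10-011 ←essential
  m48: -10-00 ←essential
  m54: 1-0110,1101-0
Essential: -10-00, 0-0010, 0-0100, 01-0-0, 010111, 10-011, 101000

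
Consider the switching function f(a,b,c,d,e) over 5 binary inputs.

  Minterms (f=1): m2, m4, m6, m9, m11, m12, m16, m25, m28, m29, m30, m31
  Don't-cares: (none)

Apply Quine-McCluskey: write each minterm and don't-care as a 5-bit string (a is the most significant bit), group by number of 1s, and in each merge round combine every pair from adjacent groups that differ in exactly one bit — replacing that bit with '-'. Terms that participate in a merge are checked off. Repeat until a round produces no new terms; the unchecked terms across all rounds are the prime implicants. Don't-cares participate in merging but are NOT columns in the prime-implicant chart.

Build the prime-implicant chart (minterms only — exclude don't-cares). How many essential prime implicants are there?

4

size-2^0 implicants → 00010(✓)  00100(✓)  00110(✓)  01001(✓)  01011(✓)  01100(✓)  10000  11001(✓)  11100(✓)  11101(✓)  11110(✓)  11111(✓)
size-2^1 implicants → -1001  -1100  0-100  00-10  001-0  010-1  11-01  111-0(✓)  111-1(✓)  1110-(✓)  1111-(✓)
size-2^2 implicants → 111--
Unchecked terms (primes): -1001, -1100, 0-100, 00-10, 001-0, 010-1, 10000, 11-01, 111--
Minterm coverage:
  m2 ⊆ 00-10 [E]
  m4 ⊆ 0-100,001-0
  m6 ⊆ 00-10,001-0
  m9 ⊆ -1001,010-1
  m11 ⊆ 010-1 [E]
  m12 ⊆ -1100,0-100
  m16 ⊆ 10000 [E]
  m25 ⊆ -1001,11-01
  m28 ⊆ -1100,111--
  m29 ⊆ 11-01,111--
  m30 ⊆ 111-- [E]
  m31 ⊆ 111-- [E]
E = {00-10, 010-1, 10000, 111--}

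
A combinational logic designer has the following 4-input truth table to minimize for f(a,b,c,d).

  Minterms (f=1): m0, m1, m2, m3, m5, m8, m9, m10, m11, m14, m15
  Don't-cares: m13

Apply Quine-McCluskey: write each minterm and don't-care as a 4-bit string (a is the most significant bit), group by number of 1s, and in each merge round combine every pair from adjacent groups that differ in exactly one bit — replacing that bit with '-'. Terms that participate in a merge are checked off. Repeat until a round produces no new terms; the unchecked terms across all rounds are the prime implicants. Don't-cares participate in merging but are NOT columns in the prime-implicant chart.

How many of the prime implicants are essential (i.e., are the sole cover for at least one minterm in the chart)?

3

Round 0: 0000✓ 0001✓ 0010✓ 0011✓ 0101✓ 1000✓ 1001✓ 1010✓ 1011✓ 1101✓ 1110✓ 1111✓
Round 1: -000✓ -001✓ -010✓ -011✓ -101✓ 0-01✓ 00-0✓ 00-1✓ 000-✓ 001-✓ 1-01✓ 1-10✓ 1-11✓ 10-0✓ 10-1✓ 100-✓ 101-✓ 11-1✓ 111-✓
Round 2: --01 -0-0✓ -0-1✓ -00-✓ -01-✓ 00--✓ 1--1 1-1- 10--✓
Round 3: -0--
PIs = {--01, -0--, 1--1, 1-1-}
Coverage chart:
  m0: -0-- ←essential
  m1: --01,-0--
  m2: -0-- ←essential
  m3: -0-- ←essential
  m5: --01 ←essential
  m8: -0-- ←essential
  m9: --01,-0--,1--1
  m10: -0--,1-1-
  m11: -0--,1--1,1-1-
  m14: 1-1- ←essential
  m15: 1--1,1-1-
Essential: --01, -0--, 1-1-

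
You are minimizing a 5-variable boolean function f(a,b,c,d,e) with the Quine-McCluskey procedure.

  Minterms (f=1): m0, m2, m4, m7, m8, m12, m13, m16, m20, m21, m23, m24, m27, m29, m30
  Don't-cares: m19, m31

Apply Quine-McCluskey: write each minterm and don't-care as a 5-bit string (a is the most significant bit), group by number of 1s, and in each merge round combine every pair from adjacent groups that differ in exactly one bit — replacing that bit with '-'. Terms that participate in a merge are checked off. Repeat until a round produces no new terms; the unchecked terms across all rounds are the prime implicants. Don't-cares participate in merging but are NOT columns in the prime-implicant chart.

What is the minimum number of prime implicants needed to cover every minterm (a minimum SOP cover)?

[col 0] 00000*, 00010*, 00100*, 00111*, 01000*, 01100*, 01101*, 10000*, 10011*, 10100*, 10101*, 10111*, 11000*, 11011*, 11101*, 11110*, 11111*
[col 1] -0000*, -0100*, -0111, -1000*, -1101, 0-000*, 0-100*, 00-00*, 000-0, 01-00*, 0110-, 1-000*, 1-011*, 1-101*, 1-111*, 10-00*, 10-11*, 101-1*, 1010-, 11-11*, 111-1*, 1111-
[col 2] --000, -0-00, 0--00, 1--11, 1-1-1
Prime implicants: --000, -0-00, -0111, -1101, 0--00, 000-0, 0110-, 1--11, 1-1-1, 1010-, 1111-
PI chart (minterm → PIs covering it):
  0 | --000,-0-00,0--00,000-0
  2 | 000-0  (sole → essential)
  4 | -0-00,0--00
  7 | -0111  (sole → essential)
  8 | --000,0--00
  12 | 0--00,0110-
  13 | -1101,0110-
  16 | --000,-0-00
  20 | -0-00,1010-
  21 | 1-1-1,1010-
  23 | -0111,1--11,1-1-1
  24 | --000  (sole → essential)
  27 | 1--11  (sole → essential)
  29 | -1101,1-1-1
  30 | 1111-  (sole → essential)
Essential prime implicants: --000, -0111, 000-0, 1--11, 1111-
Petrick residual → -0-00, 0110-, 1-1-1
Minimum SOP uses 8 PIs: c'd'e' + b'd'e' + b'cde + a'b'c'e' + a'bcd' + ade + ace + abcd

8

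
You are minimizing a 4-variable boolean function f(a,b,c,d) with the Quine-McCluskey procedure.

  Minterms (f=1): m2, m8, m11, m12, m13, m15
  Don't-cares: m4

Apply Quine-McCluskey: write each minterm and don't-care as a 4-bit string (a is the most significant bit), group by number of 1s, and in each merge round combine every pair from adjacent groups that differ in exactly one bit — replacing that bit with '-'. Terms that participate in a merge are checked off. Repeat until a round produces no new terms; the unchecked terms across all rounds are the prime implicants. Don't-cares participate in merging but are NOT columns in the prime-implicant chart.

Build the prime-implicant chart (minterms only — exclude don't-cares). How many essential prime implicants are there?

size-2^0 implicants → 0010  0100(✓)  1000(✓)  1011(✓)  1100(✓)  1101(✓)  1111(✓)
size-2^1 implicants → -100  1-00  1-11  11-1  110-
Unchecked terms (primes): -100, 0010, 1-00, 1-11, 11-1, 110-
Minterm coverage:
  m2 ⊆ 0010 [E]
  m8 ⊆ 1-00 [E]
  m11 ⊆ 1-11 [E]
  m12 ⊆ -100,1-00,110-
  m13 ⊆ 11-1,110-
  m15 ⊆ 1-11,11-1
E = {0010, 1-00, 1-11}

3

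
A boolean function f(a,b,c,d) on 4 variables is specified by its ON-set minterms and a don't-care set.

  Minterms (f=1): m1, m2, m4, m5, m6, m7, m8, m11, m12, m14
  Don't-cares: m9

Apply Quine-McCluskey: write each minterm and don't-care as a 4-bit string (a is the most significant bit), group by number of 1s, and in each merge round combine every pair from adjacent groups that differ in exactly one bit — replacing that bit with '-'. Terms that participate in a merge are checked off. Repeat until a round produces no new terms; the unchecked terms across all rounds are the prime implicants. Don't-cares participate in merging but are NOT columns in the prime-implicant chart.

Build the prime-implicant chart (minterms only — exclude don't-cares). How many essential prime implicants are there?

4

[col 0] 0001*, 0010*, 0100*, 0101*, 0110*, 0111*, 1000*, 1001*, 1011*, 1100*, 1110*
[col 1] -001, -100*, -110*, 0-01, 0-10, 01-0*, 01-1*, 010-*, 011-*, 1-00, 10-1, 100-, 11-0*
[col 2] -1-0, 01--
Prime implicants: -001, -1-0, 0-01, 0-10, 01--, 1-00, 10-1, 100-
PI chart (minterm → PIs covering it):
  1 | -001,0-01
  2 | 0-10  (sole → essential)
  4 | -1-0,01--
  5 | 0-01,01--
  6 | -1-0,0-10,01--
  7 | 01--  (sole → essential)
  8 | 1-00,100-
  11 | 10-1  (sole → essential)
  12 | -1-0,1-00
  14 | -1-0  (sole → essential)
Essential prime implicants: -1-0, 0-10, 01--, 10-1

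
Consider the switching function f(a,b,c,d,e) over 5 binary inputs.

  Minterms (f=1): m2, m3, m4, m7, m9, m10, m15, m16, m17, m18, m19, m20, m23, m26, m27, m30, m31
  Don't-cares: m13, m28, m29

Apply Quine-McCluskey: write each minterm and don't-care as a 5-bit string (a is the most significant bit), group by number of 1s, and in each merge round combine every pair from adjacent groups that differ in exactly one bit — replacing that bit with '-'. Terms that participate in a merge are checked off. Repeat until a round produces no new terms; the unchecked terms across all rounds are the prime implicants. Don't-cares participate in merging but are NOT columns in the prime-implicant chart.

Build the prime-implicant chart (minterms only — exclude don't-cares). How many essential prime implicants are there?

size-2^0 implicants → 00010(✓)  00011(✓)  00100(✓)  00111(✓)  01001(✓)  01010(✓)  01101(✓)  01111(✓)  10000(✓)  10001(✓)  10010(✓)  10011(✓)  10100(✓)  10111(✓)  11010(✓)  11011(✓)  11100(✓)  11101(✓)  11110(✓)  11111(✓)
size-2^1 implicants → -0010(✓)  -0011(✓)  -0100  -0111(✓)  -1010(✓)  -1101(✓)  -1111(✓)  0-010(✓)  0-111(✓)  00-11(✓)  0001-(✓)  01-01  011-1(✓)  1-010(✓)  1-011(✓)  1-100  1-111(✓)  10-00  10-11(✓)  100-0(✓)  100-1(✓)  1000-(✓)  1001-(✓)  11-10(✓)  11-11(✓)  1101-(✓)  111-0(✓)  111-1(✓)  1110-(✓)  1111-(✓)
size-2^2 implicants → --010  --111  -0-11  -001-  -11-1  1--11  1-01-  100--  11-1-  111--
Unchecked terms (primes): --010, --111, -0-11, -001-, -0100, -11-1, 01-01, 1--11, 1-01-, 1-100, 10-00, 100--, 11-1-, 111--
Minterm coverage:
  m2 ⊆ --010,-001-
  m3 ⊆ -0-11,-001-
  m4 ⊆ -0100 [E]
  m7 ⊆ --111,-0-11
  m9 ⊆ 01-01 [E]
  m10 ⊆ --010 [E]
  m15 ⊆ --111,-11-1
  m16 ⊆ 10-00,100--
  m17 ⊆ 100-- [E]
  m18 ⊆ --010,-001-,1-01-,100--
  m19 ⊆ -0-11,-001-,1--11,1-01-,100--
  m20 ⊆ -0100,1-100,10-00
  m23 ⊆ --111,-0-11,1--11
  m26 ⊆ --010,1-01-,11-1-
  m27 ⊆ 1--11,1-01-,11-1-
  m30 ⊆ 11-1-,111--
  m31 ⊆ --111,-11-1,1--11,11-1-,111--
E = {--010, -0100, 01-01, 100--}

4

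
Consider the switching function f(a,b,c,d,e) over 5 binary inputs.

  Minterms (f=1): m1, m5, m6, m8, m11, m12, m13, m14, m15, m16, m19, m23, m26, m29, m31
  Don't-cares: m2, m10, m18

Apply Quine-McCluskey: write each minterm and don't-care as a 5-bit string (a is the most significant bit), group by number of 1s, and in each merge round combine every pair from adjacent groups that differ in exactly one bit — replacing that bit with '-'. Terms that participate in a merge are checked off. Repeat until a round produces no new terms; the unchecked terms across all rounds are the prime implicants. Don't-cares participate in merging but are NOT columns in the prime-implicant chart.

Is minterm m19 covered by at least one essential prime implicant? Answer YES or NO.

NO

Round 0: 00001✓ 00010✓ 00101✓ 00110✓ 01000✓ 01010✓ 01011✓ 01100✓ 01101✓ 01110✓ 01111✓ 10000✓ 10010✓ 10011✓ 10111✓ 11010✓ 11101✓ 11111✓
Round 1: -0010✓ -1010✓ -1101✓ -1111✓ 0-010✓ 0-101 0-110✓ 00-01 00-10✓ 01-00✓ 01-10✓ 01-11✓ 010-0✓ 0101-✓ 011-0✓ 011-1✓ 0110-✓ 0111-✓ 1-010✓ 1-111 10-11 100-0 1001- 111-1✓
Round 2: --010 -11-1 0--10 01--0 01-1- 011--
PIs = {--010, -11-1, 0--10, 0-101, 00-01, 01--0, 01-1-, 011--, 1-111, 10-11, 100-0, 1001-}
Coverage chart:
  m1: 00-01 ←essential
  m5: 0-101,00-01
  m6: 0--10 ←essential
  m8: 01--0 ←essential
  m11: 01-1- ←essential
  m12: 01--0,011--
  m13: -11-1,0-101,011--
  m14: 0--10,01--0,01-1-,011--
  m15: -11-1,01-1-,011--
  m16: 100-0 ←essential
  m19: 10-11,1001-
  m23: 1-111,10-11
  m26: --010 ←essential
  m29: -11-1 ←essential
  m31: -11-1,1-111
Essential: --010, -11-1, 0--10, 00-01, 01--0, 01-1-, 100-0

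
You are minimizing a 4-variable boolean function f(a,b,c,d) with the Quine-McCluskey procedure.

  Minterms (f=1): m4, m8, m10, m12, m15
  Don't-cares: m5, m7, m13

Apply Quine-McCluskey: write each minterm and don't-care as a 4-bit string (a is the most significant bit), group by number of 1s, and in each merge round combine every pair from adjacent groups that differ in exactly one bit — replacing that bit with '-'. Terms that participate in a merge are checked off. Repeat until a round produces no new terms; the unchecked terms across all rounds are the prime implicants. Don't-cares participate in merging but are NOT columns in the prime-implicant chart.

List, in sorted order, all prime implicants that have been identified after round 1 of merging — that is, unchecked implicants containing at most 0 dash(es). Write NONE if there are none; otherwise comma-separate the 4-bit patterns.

size-2^0 implicants → 0100(✓)  0101(✓)  0111(✓)  1000(✓)  1010(✓)  1100(✓)  1101(✓)  1111(✓)
size-2^1 implicants → -100(✓)  -101(✓)  -111(✓)  01-1(✓)  010-(✓)  1-00  10-0  11-1(✓)  110-(✓)
size-2^2 implicants → -1-1  -10-
Unchecked terms (primes): -1-1, -10-, 1-00, 10-0

NONE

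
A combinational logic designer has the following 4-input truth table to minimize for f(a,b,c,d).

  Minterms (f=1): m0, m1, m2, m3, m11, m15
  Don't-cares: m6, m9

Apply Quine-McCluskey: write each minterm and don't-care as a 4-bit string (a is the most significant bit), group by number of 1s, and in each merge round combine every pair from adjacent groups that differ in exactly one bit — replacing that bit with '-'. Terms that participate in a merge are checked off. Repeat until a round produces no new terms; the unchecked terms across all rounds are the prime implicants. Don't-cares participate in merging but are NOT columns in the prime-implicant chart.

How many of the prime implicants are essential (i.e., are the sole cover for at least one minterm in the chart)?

2

size-2^0 implicants → 0000(✓)  0001(✓)  0010(✓)  0011(✓)  0110(✓)  1001(✓)  1011(✓)  1111(✓)
size-2^1 implicants → -001(✓)  -011(✓)  0-10  00-0(✓)  00-1(✓)  000-(✓)  001-(✓)  1-11  10-1(✓)
size-2^2 implicants → -0-1  00--
Unchecked terms (primes): -0-1, 0-10, 00--, 1-11
Minterm coverage:
  m0 ⊆ 00-- [E]
  m1 ⊆ -0-1,00--
  m2 ⊆ 0-10,00--
  m3 ⊆ -0-1,00--
  m11 ⊆ -0-1,1-11
  m15 ⊆ 1-11 [E]
E = {00--, 1-11}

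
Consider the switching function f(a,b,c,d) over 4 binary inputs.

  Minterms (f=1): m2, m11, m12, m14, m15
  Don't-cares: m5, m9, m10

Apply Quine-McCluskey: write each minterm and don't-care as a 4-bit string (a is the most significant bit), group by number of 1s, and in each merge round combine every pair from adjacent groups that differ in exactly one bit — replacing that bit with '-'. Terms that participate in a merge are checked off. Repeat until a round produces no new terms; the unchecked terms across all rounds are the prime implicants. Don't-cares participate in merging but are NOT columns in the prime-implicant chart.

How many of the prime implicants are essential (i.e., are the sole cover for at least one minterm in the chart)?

[col 0] 0010*, 0101, 1001*, 1010*, 1011*, 1100*, 1110*, 1111*
[col 1] -010, 1-10*, 1-11*, 10-1, 101-*, 11-0, 111-*
[col 2] 1-1-
Prime implicants: -010, 0101, 1-1-, 10-1, 11-0
PI chart (minterm → PIs covering it):
  2 | -010  (sole → essential)
  11 | 1-1-,10-1
  12 | 11-0  (sole → essential)
  14 | 1-1-,11-0
  15 | 1-1-  (sole → essential)
Essential prime implicants: -010, 1-1-, 11-0

3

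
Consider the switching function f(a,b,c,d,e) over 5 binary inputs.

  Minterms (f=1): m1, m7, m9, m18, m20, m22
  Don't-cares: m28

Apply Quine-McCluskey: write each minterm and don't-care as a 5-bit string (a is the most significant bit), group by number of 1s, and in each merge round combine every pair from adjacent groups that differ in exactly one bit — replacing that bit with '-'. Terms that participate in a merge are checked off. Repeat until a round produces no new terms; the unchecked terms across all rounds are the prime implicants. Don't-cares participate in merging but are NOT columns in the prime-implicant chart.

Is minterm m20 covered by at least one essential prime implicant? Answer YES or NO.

NO

[col 0] 00001*, 00111, 01001*, 10010*, 10100*, 10110*, 11100*
[col 1] 0-001, 1-100, 10-10, 101-0
Prime implicants: 0-001, 00111, 1-100, 10-10, 101-0
PI chart (minterm → PIs covering it):
  1 | 0-001  (sole → essential)
  7 | 00111  (sole → essential)
  9 | 0-001  (sole → essential)
  18 | 10-10  (sole → essential)
  20 | 1-100,101-0
  22 | 10-10,101-0
Essential prime implicants: 0-001, 00111, 10-10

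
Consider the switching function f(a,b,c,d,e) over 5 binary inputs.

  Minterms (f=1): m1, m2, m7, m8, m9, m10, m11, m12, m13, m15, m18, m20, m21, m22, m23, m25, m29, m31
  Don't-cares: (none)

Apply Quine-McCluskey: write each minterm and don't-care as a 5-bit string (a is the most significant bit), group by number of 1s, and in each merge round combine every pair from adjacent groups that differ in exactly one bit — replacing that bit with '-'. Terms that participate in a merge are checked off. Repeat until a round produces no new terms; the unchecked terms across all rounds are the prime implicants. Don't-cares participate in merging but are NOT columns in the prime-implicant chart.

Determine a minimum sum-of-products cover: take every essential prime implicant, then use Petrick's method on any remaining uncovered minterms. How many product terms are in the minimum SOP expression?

7

[col 0] 00001*, 00010*, 00111*, 01000*, 01001*, 01010*, 01011*, 01100*, 01101*, 01111*, 10010*, 10100*, 10101*, 10110*, 10111*, 11001*, 11101*, 11111*
[col 1] -0010, -0111*, -1001*, -1101*, -1111*, 0-001, 0-010, 0-111*, 01-00*, 01-01*, 01-11*, 010-0*, 010-1*, 0100-*, 0101-*, 011-1*, 0110-*, 1-101*, 1-111*, 10-10, 101-0*, 101-1*, 1010-*, 1011-*, 11-01*, 111-1*
[col 2] --111, -1-01, -11-1, 01--1, 01-0-, 010--, 1-1-1, 101--
Prime implicants: --111, -0010, -1-01, -11-1, 0-001, 0-010, 01--1, 01-0-, 010--, 1-1-1, 10-10, 101--
PI chart (minterm → PIs covering it):
  1 | 0-001  (sole → essential)
  2 | -0010,0-010
  7 | --111  (sole → essential)
  8 | 01-0-,010--
  9 | -1-01,0-001,01--1,01-0-,010--
  10 | 0-010,010--
  11 | 01--1,010--
  12 | 01-0-  (sole → essential)
  13 | -1-01,-11-1,01--1,01-0-
  15 | --111,-11-1,01--1
  18 | -0010,10-10
  20 | 101--  (sole → essential)
  21 | 1-1-1,101--
  22 | 10-10,101--
  23 | --111,1-1-1,101--
  25 | -1-01  (sole → essential)
  29 | -1-01,-11-1,1-1-1
  31 | --111,-11-1,1-1-1
Essential prime implicants: --111, -1-01, 0-001, 01-0-, 101--
Petrick residual → -0010, 010--
Minimum SOP uses 7 PIs: cde + b'c'de' + bd'e + a'c'd'e + a'bd' + a'bc' + ab'c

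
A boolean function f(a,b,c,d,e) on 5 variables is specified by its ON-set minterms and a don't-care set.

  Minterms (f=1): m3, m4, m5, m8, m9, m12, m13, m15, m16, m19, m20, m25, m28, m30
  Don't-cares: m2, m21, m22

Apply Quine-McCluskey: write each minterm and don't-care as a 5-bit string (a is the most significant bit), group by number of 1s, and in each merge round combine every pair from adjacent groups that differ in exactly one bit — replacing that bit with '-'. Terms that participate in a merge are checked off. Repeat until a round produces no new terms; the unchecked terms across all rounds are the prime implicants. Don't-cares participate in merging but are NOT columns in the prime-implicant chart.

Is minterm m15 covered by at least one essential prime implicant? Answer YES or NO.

YES

[col 0] 00010*, 00011*, 00100*, 00101*, 01000*, 01001*, 01100*, 01101*, 01111*, 10000*, 10011*, 10100*, 10101*, 10110*, 11001*, 11100*, 11110*
[col 1] -0011, -0100*, -0101*, -1001, -1100*, 0-100*, 0-101*, 0001-, 0010-*, 01-00*, 01-01*, 0100-*, 011-1, 0110-*, 1-100*, 1-110*, 10-00, 101-0*, 1010-*, 111-0*
[col 2] --100, -010-, 0-10-, 01-0-, 1-1-0
Prime implicants: --100, -0011, -010-, -1001, 0-10-, 0001-, 01-0-, 011-1, 1-1-0, 10-00
PI chart (minterm → PIs covering it):
  3 | -0011,0001-
  4 | --100,-010-,0-10-
  5 | -010-,0-10-
  8 | 01-0-  (sole → essential)
  9 | -1001,01-0-
  12 | --100,0-10-,01-0-
  13 | 0-10-,01-0-,011-1
  15 | 011-1  (sole → essential)
  16 | 10-00  (sole → essential)
  19 | -0011  (sole → essential)
  20 | --100,-010-,1-1-0,10-00
  25 | -1001  (sole → essential)
  28 | --100,1-1-0
  30 | 1-1-0  (sole → essential)
Essential prime implicants: -0011, -1001, 01-0-, 011-1, 1-1-0, 10-00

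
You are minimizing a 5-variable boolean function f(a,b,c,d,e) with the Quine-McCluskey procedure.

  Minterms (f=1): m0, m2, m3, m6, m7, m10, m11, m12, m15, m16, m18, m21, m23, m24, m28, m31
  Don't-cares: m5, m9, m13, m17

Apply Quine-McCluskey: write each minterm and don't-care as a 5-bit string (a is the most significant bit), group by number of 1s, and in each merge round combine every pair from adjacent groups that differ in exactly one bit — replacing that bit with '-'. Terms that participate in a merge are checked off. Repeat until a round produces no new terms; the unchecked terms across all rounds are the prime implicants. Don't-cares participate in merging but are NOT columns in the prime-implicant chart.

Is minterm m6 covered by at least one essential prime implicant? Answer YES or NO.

size-2^0 implicants → 00000(✓)  00010(✓)  00011(✓)  00101(✓)  00110(✓)  00111(✓)  01001(✓)  01010(✓)  01011(✓)  01100(✓)  01101(✓)  01111(✓)  10000(✓)  10001(✓)  10010(✓)  10101(✓)  10111(✓)  11000(✓)  11100(✓)  11111(✓)
size-2^1 implicants → -0000(✓)  -0010(✓)  -0101(✓)  -0111(✓)  -1100  -1111(✓)  0-010(✓)  0-011(✓)  0-101(✓)  0-111(✓)  00-10(✓)  00-11(✓)  000-0(✓)  0001-(✓)  001-1(✓)  0011-(✓)  01-01(✓)  01-11(✓)  010-1(✓)  0101-(✓)  011-1(✓)  0110-  1-000  1-111(✓)  10-01  100-0(✓)  1000-  101-1(✓)  11-00
size-2^2 implicants → --111  -00-0  -01-1  0--11  0-01-  0-1-1  00-1-  01--1
Unchecked terms (primes): --111, -00-0, -01-1, -1100, 0--11, 0-01-, 0-1-1, 00-1-, 01--1, 0110-, 1-000, 10-01, 1000-, 11-00
Minterm coverage:
  m0 ⊆ -00-0 [E]
  m2 ⊆ -00-0,0-01-,00-1-
  m3 ⊆ 0--11,0-01-,00-1-
  m6 ⊆ 00-1- [E]
  m7 ⊆ --111,-01-1,0--11,0-1-1,00-1-
  m10 ⊆ 0-01- [E]
  m11 ⊆ 0--11,0-01-,01--1
  m12 ⊆ -1100,0110-
  m15 ⊆ --111,0--11,0-1-1,01--1
  m16 ⊆ -00-0,1-000,1000-
  m18 ⊆ -00-0 [E]
  m21 ⊆ -01-1,10-01
  m23 ⊆ --111,-01-1
  m24 ⊆ 1-000,11-00
  m28 ⊆ -1100,11-00
  m31 ⊆ --111 [E]
E = {--111, -00-0, 0-01-, 00-1-}

YES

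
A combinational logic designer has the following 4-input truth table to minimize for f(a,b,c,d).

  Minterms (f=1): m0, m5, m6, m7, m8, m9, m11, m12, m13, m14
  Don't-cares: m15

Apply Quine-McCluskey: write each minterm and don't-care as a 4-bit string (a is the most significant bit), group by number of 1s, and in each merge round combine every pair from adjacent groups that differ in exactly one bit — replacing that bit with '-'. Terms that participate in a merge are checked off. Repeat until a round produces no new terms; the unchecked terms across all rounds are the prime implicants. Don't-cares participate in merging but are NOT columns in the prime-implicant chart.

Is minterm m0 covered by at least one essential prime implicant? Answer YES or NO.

YES

[col 0] 0000*, 0101*, 0110*, 0111*, 1000*, 1001*, 1011*, 1100*, 1101*, 1110*, 1111*
[col 1] -000, -101*, -110*, -111*, 01-1*, 011-*, 1-00*, 1-01*, 1-11*, 10-1*, 100-*, 11-0*, 11-1*, 110-*, 111-*
[col 2] -1-1, -11-, 1--1, 1-0-, 11--
Prime implicants: -000, -1-1, -11-, 1--1, 1-0-, 11--
PI chart (minterm → PIs covering it):
  0 | -000  (sole → essential)
  5 | -1-1  (sole → essential)
  6 | -11-  (sole → essential)
  7 | -1-1,-11-
  8 | -000,1-0-
  9 | 1--1,1-0-
  11 | 1--1  (sole → essential)
  12 | 1-0-,11--
  13 | -1-1,1--1,1-0-,11--
  14 | -11-,11--
Essential prime implicants: -000, -1-1, -11-, 1--1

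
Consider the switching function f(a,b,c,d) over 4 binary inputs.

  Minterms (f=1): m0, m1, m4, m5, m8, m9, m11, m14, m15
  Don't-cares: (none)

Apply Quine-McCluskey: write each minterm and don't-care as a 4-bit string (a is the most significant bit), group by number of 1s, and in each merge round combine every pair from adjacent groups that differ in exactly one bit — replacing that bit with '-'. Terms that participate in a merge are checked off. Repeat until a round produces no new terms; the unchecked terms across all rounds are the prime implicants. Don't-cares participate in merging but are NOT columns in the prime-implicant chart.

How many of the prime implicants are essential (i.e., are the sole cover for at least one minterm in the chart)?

Round 0: 0000✓ 0001✓ 0100✓ 0101✓ 1000✓ 1001✓ 1011✓ 1110✓ 1111✓
Round 1: -000✓ -001✓ 0-00✓ 0-01✓ 000-✓ 010-✓ 1-11 10-1 100-✓ 111-
Round 2: -00- 0-0-
PIs = {-00-, 0-0-, 1-11, 10-1, 111-}
Coverage chart:
  m0: -00-,0-0-
  m1: -00-,0-0-
  m4: 0-0- ←essential
  m5: 0-0- ←essential
  m8: -00- ←essential
  m9: -00-,10-1
  m11: 1-11,10-1
  m14: 111- ←essential
  m15: 1-11,111-
Essential: -00-, 0-0-, 111-

3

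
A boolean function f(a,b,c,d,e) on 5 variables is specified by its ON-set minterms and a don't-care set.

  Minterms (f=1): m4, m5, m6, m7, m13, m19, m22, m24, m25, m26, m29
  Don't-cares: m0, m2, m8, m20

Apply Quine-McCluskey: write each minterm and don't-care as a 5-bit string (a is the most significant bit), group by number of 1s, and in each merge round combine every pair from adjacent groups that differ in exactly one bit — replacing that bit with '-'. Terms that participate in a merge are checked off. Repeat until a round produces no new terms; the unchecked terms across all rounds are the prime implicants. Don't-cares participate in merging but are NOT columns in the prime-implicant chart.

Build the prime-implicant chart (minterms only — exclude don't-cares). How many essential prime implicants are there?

[col 0] 00000*, 00010*, 00100*, 00101*, 00110*, 00111*, 01000*, 01101*, 10011, 10100*, 10110*, 11000*, 11001*, 11010*, 11101*
[col 1] -0100*, -0110*, -1000, -1101, 0-000, 0-101, 00-00*, 00-10*, 000-0*, 001-0*, 001-1*, 0010-*, 0011-*, 101-0*, 11-01, 110-0, 1100-
[col 2] -01-0, 00--0, 001--
Prime implicants: -01-0, -1000, -1101, 0-000, 0-101, 00--0, 001--, 10011, 11-01, 110-0, 1100-
PI chart (minterm → PIs covering it):
  4 | -01-0,00--0,001--
  5 | 0-101,001--
  6 | -01-0,00--0,001--
  7 | 001--  (sole → essential)
  13 | -1101,0-101
  19 | 10011  (sole → essential)
  22 | -01-0  (sole → essential)
  24 | -1000,110-0,1100-
  25 | 11-01,1100-
  26 | 110-0  (sole → essential)
  29 | -1101,11-01
Essential prime implicants: -01-0, 001--, 10011, 110-0

4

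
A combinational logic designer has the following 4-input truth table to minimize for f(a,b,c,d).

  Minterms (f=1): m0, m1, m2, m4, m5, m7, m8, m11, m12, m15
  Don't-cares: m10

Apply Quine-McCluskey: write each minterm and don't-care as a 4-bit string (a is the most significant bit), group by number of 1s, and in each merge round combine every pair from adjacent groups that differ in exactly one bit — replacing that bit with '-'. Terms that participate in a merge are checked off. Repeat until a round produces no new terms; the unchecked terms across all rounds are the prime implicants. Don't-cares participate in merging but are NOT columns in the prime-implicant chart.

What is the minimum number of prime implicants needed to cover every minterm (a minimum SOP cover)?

5

[col 0] 0000*, 0001*, 0010*, 0100*, 0101*, 0111*, 1000*, 1010*, 1011*, 1100*, 1111*
[col 1] -000*, -010*, -100*, -111, 0-00*, 0-01*, 00-0*, 000-*, 01-1, 010-*, 1-00*, 1-11, 10-0*, 101-
[col 2] --00, -0-0, 0-0-
Prime implicants: --00, -0-0, -111, 0-0-, 01-1, 1-11, 101-
PI chart (minterm → PIs covering it):
  0 | --00,-0-0,0-0-
  1 | 0-0-  (sole → essential)
  2 | -0-0  (sole → essential)
  4 | --00,0-0-
  5 | 0-0-,01-1
  7 | -111,01-1
  8 | --00,-0-0
  11 | 1-11,101-
  12 | --00  (sole → essential)
  15 | -111,1-11
Essential prime implicants: --00, -0-0, 0-0-
Petrick residual → -111, 1-11
Minimum SOP uses 5 PIs: c'd' + b'd' + bcd + a'c' + acd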